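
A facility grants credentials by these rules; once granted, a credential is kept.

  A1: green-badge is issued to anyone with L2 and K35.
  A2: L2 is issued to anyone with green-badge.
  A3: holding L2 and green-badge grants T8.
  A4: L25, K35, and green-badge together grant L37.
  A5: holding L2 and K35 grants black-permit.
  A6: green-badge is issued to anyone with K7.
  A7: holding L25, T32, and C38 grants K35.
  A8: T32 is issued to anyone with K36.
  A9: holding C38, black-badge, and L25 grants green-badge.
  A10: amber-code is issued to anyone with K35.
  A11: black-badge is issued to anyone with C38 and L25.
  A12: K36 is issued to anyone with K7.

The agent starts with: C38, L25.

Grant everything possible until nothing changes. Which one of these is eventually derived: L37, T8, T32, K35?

T8

Holding C38 and L25 grants black-badge (A11).
Holding C38, black-badge, and L25 grants green-badge (A9).
Holding green-badge grants L2 (A2).
Holding L2 and green-badge grants T8 (A3).
K35 would need L25, T32, and C38 (A7), but T32 is never granted. T32 would need K36 (A8), but K36 is never granted. L37 would need L25, K35, and green-badge (A4), but K35 is never granted.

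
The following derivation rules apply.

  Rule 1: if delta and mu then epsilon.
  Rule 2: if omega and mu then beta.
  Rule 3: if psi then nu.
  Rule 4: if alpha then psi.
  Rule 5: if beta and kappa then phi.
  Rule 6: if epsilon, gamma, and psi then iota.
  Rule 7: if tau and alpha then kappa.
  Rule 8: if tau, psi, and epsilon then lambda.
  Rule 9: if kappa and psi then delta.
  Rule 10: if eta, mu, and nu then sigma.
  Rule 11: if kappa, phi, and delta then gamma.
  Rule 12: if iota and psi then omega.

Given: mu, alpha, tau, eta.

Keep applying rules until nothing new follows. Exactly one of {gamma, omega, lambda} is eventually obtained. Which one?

lambda

alpha holds, so psi follows (Rule 4).
From tau and alpha, Rule 7 gives kappa.
From kappa and psi, Rule 9 gives delta.
delta and mu hold, so epsilon follows (Rule 1).
tau, psi, and epsilon hold, so lambda follows (Rule 8).
gamma would need kappa, phi, and delta (Rule 11), but phi is never established. omega would need iota and psi (Rule 12), but iota is never established.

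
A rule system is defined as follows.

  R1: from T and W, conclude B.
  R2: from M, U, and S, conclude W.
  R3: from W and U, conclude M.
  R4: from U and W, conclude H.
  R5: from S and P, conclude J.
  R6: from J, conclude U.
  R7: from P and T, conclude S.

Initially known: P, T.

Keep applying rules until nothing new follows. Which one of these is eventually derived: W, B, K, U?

P and T hold, so S follows (R7).
S and P hold, so J follows (R5).
J holds, so U follows (R6).
W would need M, U, and S (R2), but M is never established. No rule produces K, and it is not given. B would need T and W (R1), but W is never established.

U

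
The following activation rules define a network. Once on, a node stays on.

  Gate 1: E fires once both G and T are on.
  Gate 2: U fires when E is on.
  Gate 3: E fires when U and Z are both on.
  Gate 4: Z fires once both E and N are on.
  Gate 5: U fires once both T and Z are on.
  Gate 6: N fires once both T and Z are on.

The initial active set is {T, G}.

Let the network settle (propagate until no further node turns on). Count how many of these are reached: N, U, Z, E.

G and T are on, so E fires (Gate 1).
E is on, so U fires (Gate 2).
N would need T and Z (Gate 6), but Z never turns on.
U: reached.
Z would need E and N (Gate 4), but N never turns on.
E: reached.
Reached: U and E — 2 of the 4.

2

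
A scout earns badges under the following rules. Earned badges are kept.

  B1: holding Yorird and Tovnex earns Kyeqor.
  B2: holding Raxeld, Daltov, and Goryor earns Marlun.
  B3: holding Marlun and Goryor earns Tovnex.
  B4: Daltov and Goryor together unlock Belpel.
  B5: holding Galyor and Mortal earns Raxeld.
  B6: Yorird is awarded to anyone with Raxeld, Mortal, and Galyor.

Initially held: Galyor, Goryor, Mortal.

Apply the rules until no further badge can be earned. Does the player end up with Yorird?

With Galyor and Mortal, Raxeld is earned (B5).
With Raxeld, Mortal, and Galyor, Yorird is earned (B6).

Yes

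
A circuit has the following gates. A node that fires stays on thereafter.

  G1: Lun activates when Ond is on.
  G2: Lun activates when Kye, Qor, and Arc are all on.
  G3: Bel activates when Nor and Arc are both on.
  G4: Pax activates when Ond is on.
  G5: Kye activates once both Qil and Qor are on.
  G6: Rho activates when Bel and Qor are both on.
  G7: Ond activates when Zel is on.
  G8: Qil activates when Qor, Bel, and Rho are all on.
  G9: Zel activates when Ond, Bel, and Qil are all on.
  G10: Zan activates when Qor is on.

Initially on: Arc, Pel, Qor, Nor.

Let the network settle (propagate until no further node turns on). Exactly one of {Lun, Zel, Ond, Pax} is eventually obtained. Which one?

Lun

Nor and Arc are on, so Bel activates (G3).
Bel and Qor are on, so Rho activates (G6).
G8: Qor, Bel, and Rho on → Qil on.
G5: Qil and Qor on → Kye on.
Kye, Qor, and Arc are on, so Lun activates (G2).
Ond would need Zel (G7), but Zel never turns on. Pax would need Ond (G4), but Ond never turns on. Zel would need Ond, Bel, and Qil (G9), but Ond never turns on.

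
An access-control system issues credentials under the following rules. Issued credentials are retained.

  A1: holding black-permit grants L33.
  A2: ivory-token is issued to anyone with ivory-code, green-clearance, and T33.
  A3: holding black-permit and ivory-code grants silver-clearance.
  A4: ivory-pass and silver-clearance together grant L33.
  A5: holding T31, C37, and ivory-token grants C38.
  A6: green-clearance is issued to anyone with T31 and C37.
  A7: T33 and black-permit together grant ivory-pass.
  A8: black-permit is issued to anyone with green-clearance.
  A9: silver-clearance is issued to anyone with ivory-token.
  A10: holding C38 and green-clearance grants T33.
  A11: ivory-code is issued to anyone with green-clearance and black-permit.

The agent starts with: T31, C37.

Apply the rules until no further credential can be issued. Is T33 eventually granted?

No

T33 would need C38 and green-clearance (A10), but C38 is never granted.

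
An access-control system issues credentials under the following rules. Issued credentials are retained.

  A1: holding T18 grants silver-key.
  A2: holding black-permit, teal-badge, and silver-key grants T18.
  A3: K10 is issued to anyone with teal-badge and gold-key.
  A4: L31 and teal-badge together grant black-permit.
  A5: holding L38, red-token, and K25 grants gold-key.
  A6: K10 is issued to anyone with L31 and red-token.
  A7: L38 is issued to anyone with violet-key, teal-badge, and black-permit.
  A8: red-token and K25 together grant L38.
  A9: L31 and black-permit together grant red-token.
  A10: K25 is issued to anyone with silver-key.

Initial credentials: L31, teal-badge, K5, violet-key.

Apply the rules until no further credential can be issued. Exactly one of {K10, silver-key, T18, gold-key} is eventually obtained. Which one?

Holding L31 and teal-badge grants black-permit (A4).
Holding L31 and black-permit grants red-token (A9).
Holding L31 and red-token grants K10 (A6).
gold-key would need L38, red-token, and K25 (A5), but K25 is never granted. silver-key would need T18 (A1), but T18 is never granted. T18 would need black-permit, teal-badge, and silver-key (A2), but silver-key is never granted.

K10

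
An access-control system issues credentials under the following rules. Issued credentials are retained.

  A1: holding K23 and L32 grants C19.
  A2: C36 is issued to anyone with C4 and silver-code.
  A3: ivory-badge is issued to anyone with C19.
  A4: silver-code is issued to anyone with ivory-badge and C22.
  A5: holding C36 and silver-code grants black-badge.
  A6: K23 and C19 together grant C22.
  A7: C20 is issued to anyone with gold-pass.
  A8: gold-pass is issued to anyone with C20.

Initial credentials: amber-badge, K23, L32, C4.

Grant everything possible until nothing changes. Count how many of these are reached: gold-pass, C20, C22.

Holding K23 and L32 grants C19 (A1).
Holding K23 and C19 grants C22 (A6).
gold-pass would need C20 (A8), but C20 is never granted.
C20 would need gold-pass (A7), but gold-pass is never granted.
C22: reached.
Reached: C22 — 1 of the 3.

1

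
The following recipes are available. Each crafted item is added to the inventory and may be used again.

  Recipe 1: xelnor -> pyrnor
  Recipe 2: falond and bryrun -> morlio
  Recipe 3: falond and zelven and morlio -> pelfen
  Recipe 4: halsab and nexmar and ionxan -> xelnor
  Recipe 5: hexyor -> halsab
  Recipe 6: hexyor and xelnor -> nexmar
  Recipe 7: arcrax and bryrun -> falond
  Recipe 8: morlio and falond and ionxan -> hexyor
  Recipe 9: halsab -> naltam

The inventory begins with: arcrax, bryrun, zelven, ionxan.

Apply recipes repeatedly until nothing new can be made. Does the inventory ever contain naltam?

Using Recipe 7, arcrax and bryrun make falond.
falond and bryrun -> morlio (Recipe 2).
morlio and falond and ionxan -> hexyor (Recipe 8).
hexyor -> halsab (Recipe 5).
halsab -> naltam (Recipe 9).

Yes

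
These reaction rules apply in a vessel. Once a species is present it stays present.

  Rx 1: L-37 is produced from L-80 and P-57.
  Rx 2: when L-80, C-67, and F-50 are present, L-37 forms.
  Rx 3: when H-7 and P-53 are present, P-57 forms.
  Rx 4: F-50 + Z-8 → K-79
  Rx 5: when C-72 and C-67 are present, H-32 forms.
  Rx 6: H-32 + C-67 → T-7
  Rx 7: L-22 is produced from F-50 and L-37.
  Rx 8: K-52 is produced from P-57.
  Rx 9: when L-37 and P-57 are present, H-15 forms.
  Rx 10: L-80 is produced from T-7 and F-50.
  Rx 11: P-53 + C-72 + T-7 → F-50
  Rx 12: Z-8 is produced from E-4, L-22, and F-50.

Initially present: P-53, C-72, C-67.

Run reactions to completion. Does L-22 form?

Yes

C-72 and C-67 present → H-32 forms (Rx 5).
H-32 and C-67 present → T-7 forms (Rx 6).
P-53, C-72, and T-7 present → F-50 forms (Rx 11).
T-7 and F-50 present → L-80 forms (Rx 10).
L-80, C-67, and F-50 present → L-37 forms (Rx 2).
F-50 and L-37 present → L-22 forms (Rx 7).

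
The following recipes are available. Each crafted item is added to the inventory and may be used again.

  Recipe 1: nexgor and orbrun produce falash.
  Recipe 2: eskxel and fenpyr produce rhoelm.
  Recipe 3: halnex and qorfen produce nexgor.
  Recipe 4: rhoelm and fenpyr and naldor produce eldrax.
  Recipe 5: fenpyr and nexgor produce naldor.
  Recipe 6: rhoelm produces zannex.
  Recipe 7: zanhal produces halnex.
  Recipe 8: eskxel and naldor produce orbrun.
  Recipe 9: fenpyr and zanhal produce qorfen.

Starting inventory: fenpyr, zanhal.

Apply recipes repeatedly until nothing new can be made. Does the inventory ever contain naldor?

Yes

zanhal → halnex (Recipe 7).
Using Recipe 9, fenpyr and zanhal make qorfen.
Using Recipe 3, halnex and qorfen make nexgor.
Using Recipe 5, fenpyr and nexgor make naldor.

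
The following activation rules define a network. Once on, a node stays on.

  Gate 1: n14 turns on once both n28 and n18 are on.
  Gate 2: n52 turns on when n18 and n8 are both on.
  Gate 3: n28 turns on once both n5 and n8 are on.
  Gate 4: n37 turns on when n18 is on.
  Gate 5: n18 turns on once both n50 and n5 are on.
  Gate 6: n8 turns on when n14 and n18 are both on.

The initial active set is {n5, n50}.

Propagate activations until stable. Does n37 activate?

Yes

Gate 5: n50 and n5 on → n18 on.
Gate 4: n18 on → n37 on.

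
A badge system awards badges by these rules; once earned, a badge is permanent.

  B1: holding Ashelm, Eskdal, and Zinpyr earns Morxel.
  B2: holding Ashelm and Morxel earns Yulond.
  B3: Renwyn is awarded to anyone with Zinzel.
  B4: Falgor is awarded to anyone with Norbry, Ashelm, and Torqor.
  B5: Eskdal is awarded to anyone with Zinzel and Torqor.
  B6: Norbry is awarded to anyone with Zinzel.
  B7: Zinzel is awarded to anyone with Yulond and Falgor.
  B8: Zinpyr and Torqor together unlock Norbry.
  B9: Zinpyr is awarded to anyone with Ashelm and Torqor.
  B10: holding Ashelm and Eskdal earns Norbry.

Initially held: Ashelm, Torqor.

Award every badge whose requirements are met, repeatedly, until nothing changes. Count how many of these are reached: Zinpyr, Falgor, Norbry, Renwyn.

With Ashelm and Torqor, Zinpyr is earned (B9).
With Zinpyr and Torqor, Norbry is earned (B8).
With Norbry, Ashelm, and Torqor, Falgor is earned (B4).
Zinpyr: reached.
Falgor: reached.
Norbry: reached.
Renwyn would need Zinzel (B3), but Zinzel is never earned.
Reached: Zinpyr, Falgor, and Norbry — 3 of the 4.

3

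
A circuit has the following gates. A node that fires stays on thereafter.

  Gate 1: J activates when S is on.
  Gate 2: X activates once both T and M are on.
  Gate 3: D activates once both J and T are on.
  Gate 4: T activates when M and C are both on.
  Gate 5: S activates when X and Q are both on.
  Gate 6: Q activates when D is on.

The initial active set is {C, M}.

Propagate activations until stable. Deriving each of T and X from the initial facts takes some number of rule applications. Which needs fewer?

T: M and C are on, so T activates (Gate 4). [1 rule application]
X: M and C are on, so T activates (Gate 4). Gate 2: T and M on → X on. [2 rule applications]
T needs fewer.

T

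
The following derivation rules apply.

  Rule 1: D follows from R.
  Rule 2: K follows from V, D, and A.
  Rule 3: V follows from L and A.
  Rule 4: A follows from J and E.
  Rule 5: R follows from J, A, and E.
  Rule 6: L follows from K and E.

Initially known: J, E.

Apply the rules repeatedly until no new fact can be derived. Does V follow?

No

V would need L and A (Rule 3), but L is never established.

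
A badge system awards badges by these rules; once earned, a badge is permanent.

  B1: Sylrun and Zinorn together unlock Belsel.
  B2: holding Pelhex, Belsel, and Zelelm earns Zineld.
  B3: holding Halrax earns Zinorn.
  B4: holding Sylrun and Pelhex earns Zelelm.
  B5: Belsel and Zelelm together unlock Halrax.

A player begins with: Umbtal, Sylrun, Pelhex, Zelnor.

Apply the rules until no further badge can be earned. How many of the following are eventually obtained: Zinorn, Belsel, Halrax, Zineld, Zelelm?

With Sylrun and Pelhex, Zelelm is earned (B4).
Zinorn would need Halrax (B3), but Halrax is never earned.
Belsel would need Sylrun and Zinorn (B1), but Zinorn is never earned.
Halrax would need Belsel and Zelelm (B5), but Belsel is never earned.
Zineld would need Pelhex, Belsel, and Zelelm (B2), but Belsel is never earned.
Zelelm: reached.
Reached: Zelelm — 1 of the 5.

1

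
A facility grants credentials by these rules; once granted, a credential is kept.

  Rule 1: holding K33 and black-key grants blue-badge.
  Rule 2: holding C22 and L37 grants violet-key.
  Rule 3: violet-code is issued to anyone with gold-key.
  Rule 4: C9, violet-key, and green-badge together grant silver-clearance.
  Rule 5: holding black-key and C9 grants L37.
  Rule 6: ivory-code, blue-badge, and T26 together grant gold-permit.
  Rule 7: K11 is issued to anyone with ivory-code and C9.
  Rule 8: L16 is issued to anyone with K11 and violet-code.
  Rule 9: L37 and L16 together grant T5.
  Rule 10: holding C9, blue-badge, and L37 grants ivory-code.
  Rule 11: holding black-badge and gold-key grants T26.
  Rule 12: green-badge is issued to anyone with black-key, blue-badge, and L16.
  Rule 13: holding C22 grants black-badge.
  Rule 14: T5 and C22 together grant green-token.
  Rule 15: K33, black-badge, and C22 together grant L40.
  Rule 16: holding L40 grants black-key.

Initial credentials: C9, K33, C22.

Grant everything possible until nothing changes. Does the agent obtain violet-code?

violet-code would need gold-key (Rule 3), but gold-key is never granted.

No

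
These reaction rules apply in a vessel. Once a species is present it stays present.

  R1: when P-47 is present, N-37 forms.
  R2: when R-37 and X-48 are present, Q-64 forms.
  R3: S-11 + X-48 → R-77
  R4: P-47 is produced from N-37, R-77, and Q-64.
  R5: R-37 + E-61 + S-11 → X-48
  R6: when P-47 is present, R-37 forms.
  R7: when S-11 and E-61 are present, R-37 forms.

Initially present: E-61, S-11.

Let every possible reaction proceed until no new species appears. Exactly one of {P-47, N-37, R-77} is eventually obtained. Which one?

S-11 and E-61 present → R-37 forms (R7).
R-37, E-61, and S-11 present → X-48 forms (R5).
S-11 and X-48 present → R-77 forms (R3).
N-37 would need P-47 (R1), but P-47 never forms. P-47 would need N-37, R-77, and Q-64 (R4), but N-37 never forms.

R-77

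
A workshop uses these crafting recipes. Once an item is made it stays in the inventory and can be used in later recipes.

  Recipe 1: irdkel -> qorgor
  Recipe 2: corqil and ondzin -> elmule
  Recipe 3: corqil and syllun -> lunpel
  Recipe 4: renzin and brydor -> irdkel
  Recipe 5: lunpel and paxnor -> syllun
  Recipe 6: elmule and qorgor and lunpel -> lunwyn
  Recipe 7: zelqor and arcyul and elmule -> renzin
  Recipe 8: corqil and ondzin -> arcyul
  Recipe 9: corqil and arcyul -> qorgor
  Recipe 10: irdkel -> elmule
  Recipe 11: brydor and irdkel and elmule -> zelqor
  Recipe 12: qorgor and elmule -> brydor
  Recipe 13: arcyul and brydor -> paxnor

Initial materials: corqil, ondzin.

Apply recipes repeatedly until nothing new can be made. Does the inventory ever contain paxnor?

Yes

Using Recipe 2, corqil and ondzin make elmule.
Using Recipe 8, corqil and ondzin make arcyul.
corqil and arcyul -> qorgor (Recipe 9).
qorgor and elmule -> brydor (Recipe 12).
Using Recipe 13, arcyul and brydor make paxnor.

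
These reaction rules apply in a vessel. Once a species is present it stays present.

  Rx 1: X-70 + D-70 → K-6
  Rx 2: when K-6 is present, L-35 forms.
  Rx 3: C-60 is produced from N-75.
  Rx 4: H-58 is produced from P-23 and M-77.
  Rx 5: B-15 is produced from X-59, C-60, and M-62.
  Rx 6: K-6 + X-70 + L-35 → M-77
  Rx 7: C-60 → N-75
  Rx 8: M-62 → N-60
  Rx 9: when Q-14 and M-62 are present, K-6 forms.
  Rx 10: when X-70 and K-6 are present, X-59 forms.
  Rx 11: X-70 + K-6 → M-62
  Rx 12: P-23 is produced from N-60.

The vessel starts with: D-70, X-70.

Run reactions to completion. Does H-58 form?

Yes

X-70 and D-70 present → K-6 forms (Rx 1).
K-6 present → L-35 forms (Rx 2).
X-70 and K-6 present → M-62 forms (Rx 11).
K-6, X-70, and L-35 present → M-77 forms (Rx 6).
M-62 present → N-60 forms (Rx 8).
N-60 present → P-23 forms (Rx 12).
P-23 and M-77 present → H-58 forms (Rx 4).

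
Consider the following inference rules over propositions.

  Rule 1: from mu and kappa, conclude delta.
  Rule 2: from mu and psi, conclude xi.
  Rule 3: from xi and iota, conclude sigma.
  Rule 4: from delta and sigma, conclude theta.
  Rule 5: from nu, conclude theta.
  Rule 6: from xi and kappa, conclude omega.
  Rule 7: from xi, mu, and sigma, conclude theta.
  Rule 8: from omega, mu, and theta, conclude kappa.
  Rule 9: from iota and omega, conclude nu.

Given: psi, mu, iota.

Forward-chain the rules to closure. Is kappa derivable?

kappa would need omega, mu, and theta (Rule 8), but omega is never established.

No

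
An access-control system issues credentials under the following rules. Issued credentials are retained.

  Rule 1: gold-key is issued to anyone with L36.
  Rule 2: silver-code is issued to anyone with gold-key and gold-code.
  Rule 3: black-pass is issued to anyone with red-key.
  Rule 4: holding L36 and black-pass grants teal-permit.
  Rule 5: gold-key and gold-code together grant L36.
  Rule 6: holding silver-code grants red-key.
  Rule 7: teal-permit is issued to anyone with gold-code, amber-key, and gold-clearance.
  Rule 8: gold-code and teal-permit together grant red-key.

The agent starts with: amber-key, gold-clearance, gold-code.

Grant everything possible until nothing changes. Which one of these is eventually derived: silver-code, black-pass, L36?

Holding gold-code, amber-key, and gold-clearance grants teal-permit (Rule 7).
Holding gold-code and teal-permit grants red-key (Rule 8).
Holding red-key grants black-pass (Rule 3).
silver-code would need gold-key and gold-code (Rule 2), but gold-key is never granted. L36 would need gold-key and gold-code (Rule 5), but gold-key is never granted.

black-pass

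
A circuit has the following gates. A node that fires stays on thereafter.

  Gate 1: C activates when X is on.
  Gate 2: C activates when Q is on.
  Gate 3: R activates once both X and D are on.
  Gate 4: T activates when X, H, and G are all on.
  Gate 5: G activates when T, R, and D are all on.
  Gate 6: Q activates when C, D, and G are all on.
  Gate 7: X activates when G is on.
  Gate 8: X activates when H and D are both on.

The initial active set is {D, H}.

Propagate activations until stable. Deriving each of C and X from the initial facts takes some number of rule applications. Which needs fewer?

X

X: H and D are on, so X activates (Gate 8). [1 rule application]
C: H and D are on, so X activates (Gate 8). Gate 1: X on → C on. [2 rule applications]
X needs fewer.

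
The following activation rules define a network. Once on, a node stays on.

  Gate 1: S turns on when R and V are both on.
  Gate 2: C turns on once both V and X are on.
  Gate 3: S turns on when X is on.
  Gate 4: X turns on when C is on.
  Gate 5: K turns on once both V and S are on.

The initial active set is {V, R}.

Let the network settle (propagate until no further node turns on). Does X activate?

X would need C (Gate 4), but C never turns on.

No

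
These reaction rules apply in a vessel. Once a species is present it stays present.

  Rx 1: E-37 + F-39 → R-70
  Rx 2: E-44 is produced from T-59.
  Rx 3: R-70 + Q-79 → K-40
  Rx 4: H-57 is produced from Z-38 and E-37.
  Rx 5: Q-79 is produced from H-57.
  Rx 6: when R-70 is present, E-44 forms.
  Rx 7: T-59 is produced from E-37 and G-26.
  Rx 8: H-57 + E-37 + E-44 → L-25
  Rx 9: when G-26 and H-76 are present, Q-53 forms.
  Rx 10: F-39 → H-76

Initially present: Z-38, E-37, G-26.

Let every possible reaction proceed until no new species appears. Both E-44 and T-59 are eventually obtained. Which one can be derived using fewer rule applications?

T-59

T-59: E-37 and G-26 present → T-59 forms (Rx 7). [1 rule application]
E-44: E-37 and G-26 present → T-59 forms (Rx 7). T-59 present → E-44 forms (Rx 2). [2 rule applications]
T-59 needs fewer.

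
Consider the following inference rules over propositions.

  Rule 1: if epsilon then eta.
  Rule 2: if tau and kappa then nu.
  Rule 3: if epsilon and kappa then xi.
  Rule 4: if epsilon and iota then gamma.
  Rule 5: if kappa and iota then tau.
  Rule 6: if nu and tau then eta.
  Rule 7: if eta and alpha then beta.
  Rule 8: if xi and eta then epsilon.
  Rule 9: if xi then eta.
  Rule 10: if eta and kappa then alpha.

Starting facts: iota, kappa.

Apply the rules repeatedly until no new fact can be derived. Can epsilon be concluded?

No

epsilon would need xi and eta (Rule 8), but xi is never established.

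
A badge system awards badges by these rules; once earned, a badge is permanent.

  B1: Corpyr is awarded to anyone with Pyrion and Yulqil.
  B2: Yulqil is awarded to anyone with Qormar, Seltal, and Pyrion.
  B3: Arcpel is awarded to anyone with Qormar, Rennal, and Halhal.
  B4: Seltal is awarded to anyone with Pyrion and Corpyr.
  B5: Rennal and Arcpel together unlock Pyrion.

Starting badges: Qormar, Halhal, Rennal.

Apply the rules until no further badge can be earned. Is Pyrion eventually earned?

Yes

With Qormar, Rennal, and Halhal, Arcpel is earned (B3).
With Rennal and Arcpel, Pyrion is earned (B5).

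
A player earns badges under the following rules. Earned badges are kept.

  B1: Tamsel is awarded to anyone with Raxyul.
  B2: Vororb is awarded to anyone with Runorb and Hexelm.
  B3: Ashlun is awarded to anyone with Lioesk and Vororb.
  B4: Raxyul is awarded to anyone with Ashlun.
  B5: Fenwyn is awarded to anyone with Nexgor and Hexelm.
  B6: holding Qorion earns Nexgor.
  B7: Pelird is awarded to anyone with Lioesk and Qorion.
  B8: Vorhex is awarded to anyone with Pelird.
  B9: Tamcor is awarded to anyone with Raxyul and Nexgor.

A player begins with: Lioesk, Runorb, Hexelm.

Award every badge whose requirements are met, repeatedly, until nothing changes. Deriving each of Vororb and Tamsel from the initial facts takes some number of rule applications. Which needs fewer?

Vororb: With Runorb and Hexelm, Vororb is earned (B2). [1 rule application]
Tamsel: With Runorb and Hexelm, Vororb is earned (B2). With Lioesk and Vororb, Ashlun is earned (B3). With Ashlun, Raxyul is earned (B4). With Raxyul, Tamsel is earned (B1). [4 rule applications]
Vororb needs fewer.

Vororb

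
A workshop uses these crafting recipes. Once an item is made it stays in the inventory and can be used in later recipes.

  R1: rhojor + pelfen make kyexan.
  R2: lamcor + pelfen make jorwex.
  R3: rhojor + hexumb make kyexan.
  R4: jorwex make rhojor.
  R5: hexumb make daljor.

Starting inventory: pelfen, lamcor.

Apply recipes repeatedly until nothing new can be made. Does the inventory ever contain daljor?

daljor would need hexumb (R5), but hexumb is never obtained.

No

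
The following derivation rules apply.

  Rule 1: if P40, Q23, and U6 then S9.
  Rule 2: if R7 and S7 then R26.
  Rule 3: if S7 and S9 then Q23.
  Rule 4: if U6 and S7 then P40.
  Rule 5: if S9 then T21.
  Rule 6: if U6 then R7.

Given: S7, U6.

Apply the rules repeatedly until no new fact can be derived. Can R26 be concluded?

Yes

From U6, Rule 6 gives R7.
R7 and S7 hold, so R26 follows (Rule 2).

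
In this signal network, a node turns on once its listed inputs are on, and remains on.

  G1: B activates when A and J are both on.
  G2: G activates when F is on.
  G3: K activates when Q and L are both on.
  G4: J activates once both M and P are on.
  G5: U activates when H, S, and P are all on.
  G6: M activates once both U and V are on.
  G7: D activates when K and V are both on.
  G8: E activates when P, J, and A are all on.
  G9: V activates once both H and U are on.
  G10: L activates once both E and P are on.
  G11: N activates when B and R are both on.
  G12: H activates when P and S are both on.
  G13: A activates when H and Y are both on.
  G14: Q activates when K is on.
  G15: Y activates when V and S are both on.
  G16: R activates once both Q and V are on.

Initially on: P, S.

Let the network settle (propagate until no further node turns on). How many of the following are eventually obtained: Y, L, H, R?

3

P and S are on, so H activates (G12).
G5: H, S, and P on → U on.
G9: H and U on → V on.
G15: V and S on → Y on.
G6: U and V on → M on.
M and P are on, so J activates (G4).
G13: H and Y on → A on.
P, J, and A are on, so E activates (G8).
E and P are on, so L activates (G10).
Y: reached.
L: reached.
H: reached.
R would need Q and V (G16), but Q never turns on.
Reached: Y, L, and H — 3 of the 4.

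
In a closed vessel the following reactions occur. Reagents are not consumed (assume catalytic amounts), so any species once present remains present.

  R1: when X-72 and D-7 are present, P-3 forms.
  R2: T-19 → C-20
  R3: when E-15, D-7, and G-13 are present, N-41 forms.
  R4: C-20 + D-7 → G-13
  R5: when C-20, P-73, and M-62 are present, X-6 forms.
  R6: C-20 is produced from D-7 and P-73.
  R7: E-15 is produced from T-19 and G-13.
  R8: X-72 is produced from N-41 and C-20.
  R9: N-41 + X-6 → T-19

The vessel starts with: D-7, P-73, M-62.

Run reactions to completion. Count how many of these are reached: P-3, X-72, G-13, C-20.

2

D-7 and P-73 present → C-20 forms (R6).
C-20 and D-7 present → G-13 forms (R4).
P-3 would need X-72 and D-7 (R1), but X-72 never forms.
X-72 would need N-41 and C-20 (R8), but N-41 never forms.
G-13: reached.
C-20: reached.
Reached: G-13 and C-20 — 2 of the 4.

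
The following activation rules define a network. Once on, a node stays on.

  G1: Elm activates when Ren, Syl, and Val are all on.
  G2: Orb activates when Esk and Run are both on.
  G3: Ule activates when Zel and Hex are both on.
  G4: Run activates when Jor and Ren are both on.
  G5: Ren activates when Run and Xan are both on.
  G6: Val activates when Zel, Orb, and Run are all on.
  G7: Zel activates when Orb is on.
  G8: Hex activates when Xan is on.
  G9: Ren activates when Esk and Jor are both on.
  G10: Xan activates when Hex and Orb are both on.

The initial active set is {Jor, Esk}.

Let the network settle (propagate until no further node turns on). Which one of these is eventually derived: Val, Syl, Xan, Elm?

G9: Esk and Jor on → Ren on.
Jor and Ren are on, so Run activates (G4).
Esk and Run are on, so Orb activates (G2).
G7: Orb on → Zel on.
Zel, Orb, and Run are on, so Val activates (G6).
Elm would need Ren, Syl, and Val (G1), but Syl never turns on. Xan would need Hex and Orb (G10), but Hex never turns on. No rule produces Syl, and it is not given.

Val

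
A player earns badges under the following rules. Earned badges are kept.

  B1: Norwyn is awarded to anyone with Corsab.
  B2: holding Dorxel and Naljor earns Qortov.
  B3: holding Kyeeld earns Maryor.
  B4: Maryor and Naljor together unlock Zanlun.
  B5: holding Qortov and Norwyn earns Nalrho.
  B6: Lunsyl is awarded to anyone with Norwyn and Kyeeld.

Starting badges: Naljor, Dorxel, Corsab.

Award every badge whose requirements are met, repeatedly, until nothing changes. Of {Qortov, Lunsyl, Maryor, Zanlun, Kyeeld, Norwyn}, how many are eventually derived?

With Dorxel and Naljor, Qortov is earned (B2).
With Corsab, Norwyn is earned (B1).
Qortov: reached.
Lunsyl would need Norwyn and Kyeeld (B6), but Kyeeld is never earned.
Maryor would need Kyeeld (B3), but Kyeeld is never earned.
Zanlun would need Maryor and Naljor (B4), but Maryor is never earned.
No rule produces Kyeeld, and it is not given.
Norwyn: reached.
Reached: Qortov and Norwyn — 2 of the 6.

2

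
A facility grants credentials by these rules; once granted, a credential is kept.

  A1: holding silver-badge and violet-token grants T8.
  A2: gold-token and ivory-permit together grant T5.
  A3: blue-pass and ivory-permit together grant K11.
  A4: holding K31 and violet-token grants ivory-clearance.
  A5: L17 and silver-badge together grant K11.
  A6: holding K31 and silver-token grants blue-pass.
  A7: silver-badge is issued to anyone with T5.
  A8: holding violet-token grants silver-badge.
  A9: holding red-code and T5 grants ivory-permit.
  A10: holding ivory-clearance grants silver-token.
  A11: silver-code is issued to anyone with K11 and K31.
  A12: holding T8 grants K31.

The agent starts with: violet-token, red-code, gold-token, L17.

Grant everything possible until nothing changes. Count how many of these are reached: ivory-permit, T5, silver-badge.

1

Holding violet-token grants silver-badge (A8).
ivory-permit would need red-code and T5 (A9), but T5 is never granted.
T5 would need gold-token and ivory-permit (A2), but ivory-permit is never granted.
silver-badge: reached.
Reached: silver-badge — 1 of the 3.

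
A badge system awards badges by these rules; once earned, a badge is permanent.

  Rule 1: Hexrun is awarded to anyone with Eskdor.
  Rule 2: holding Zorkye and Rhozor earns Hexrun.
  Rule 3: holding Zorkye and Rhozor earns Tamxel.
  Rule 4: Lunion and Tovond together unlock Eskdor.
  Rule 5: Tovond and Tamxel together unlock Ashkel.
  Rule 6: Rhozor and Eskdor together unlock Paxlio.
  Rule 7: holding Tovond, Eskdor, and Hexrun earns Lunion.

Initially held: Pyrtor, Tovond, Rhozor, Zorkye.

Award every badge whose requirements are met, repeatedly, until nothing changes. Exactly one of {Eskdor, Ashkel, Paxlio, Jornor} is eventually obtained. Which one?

With Zorkye and Rhozor, Tamxel is earned (Rule 3).
With Tovond and Tamxel, Ashkel is earned (Rule 5).
Eskdor would need Lunion and Tovond (Rule 4), but Lunion is never earned. Paxlio would need Rhozor and Eskdor (Rule 6), but Eskdor is never earned. No rule produces Jornor, and it is not given.

Ashkel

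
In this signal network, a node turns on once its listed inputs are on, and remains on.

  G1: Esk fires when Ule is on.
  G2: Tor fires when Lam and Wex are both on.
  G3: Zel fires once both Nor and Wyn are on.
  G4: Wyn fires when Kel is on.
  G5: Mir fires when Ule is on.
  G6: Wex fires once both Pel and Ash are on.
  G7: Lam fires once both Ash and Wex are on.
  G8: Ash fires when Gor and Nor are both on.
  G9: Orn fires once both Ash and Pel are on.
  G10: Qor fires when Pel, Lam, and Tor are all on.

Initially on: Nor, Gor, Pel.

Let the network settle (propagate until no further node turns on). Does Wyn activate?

No

Wyn would need Kel (G4), but Kel never turns on.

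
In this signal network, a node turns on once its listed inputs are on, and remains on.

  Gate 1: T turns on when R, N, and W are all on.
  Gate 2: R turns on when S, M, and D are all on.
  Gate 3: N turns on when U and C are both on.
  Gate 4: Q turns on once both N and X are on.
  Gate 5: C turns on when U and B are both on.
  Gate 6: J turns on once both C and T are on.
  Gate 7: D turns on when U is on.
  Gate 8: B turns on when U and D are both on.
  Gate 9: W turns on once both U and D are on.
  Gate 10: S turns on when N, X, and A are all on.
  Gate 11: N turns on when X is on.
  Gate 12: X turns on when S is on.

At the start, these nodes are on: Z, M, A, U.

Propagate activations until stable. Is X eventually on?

No

X would need S (Gate 12), but S never turns on.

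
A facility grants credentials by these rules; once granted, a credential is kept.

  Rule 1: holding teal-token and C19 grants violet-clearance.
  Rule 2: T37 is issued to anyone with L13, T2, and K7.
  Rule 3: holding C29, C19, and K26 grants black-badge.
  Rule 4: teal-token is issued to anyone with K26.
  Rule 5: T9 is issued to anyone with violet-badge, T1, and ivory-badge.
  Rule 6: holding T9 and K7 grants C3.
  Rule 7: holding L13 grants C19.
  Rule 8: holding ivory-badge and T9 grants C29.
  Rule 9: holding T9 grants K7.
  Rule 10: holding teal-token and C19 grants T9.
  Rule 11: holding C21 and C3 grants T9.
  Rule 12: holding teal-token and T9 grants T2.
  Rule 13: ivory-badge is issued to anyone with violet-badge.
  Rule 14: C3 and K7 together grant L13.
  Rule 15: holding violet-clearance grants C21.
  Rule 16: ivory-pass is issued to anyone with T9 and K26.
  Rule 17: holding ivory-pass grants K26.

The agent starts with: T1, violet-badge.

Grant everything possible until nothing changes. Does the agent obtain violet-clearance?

violet-clearance would need teal-token and C19 (Rule 1), but teal-token is never granted.

No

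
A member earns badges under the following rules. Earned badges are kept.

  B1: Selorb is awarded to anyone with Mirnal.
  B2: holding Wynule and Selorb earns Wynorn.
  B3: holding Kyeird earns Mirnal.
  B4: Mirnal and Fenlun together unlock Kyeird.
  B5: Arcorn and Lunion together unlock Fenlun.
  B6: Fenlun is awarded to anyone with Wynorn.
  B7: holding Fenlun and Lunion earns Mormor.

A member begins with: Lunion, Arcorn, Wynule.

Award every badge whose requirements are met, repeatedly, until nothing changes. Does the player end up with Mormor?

Yes

With Arcorn and Lunion, Fenlun is earned (B5).
With Fenlun and Lunion, Mormor is earned (B7).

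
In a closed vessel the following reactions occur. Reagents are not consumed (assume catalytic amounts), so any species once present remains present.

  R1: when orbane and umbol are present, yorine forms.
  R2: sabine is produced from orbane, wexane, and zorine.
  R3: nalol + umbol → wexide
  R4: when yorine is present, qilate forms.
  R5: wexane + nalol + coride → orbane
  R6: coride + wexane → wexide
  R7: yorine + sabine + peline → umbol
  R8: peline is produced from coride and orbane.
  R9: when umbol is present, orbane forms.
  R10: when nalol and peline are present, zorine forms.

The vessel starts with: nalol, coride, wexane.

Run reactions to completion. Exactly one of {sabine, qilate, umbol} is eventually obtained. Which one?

wexane, nalol, and coride present → orbane forms (R5).
coride and orbane present → peline forms (R8).
nalol and peline present → zorine forms (R10).
orbane, wexane, and zorine present → sabine forms (R2).
umbol would need yorine, sabine, and peline (R7), but yorine never forms. qilate would need yorine (R4), but yorine never forms.

sabine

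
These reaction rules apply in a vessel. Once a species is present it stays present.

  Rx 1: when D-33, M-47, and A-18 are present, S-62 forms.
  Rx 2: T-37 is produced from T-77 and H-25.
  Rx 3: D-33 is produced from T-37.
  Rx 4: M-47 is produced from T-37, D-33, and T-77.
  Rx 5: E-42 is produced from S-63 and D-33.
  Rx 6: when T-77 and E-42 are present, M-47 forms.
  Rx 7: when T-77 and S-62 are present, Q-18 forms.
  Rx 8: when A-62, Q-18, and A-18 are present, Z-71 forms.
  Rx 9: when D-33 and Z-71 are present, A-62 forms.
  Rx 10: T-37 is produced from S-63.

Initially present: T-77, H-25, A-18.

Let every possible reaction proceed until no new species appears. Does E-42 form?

No

E-42 would need S-63 and D-33 (Rx 5), but S-63 never forms.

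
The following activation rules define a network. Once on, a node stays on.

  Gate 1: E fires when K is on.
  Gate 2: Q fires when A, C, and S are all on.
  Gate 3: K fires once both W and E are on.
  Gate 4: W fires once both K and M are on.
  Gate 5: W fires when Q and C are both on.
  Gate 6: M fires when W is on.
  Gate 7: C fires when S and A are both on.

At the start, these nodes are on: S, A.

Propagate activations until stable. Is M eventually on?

S and A are on, so C fires (Gate 7).
Gate 2: A, C, and S on → Q on.
Gate 5: Q and C on → W on.
W is on, so M fires (Gate 6).

Yes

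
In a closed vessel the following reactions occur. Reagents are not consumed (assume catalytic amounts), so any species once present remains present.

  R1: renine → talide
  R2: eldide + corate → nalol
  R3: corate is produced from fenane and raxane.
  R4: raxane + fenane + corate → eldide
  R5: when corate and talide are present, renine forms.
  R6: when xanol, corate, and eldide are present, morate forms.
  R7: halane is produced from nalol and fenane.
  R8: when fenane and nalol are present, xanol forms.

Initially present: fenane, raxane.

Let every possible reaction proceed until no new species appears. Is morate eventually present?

Yes

fenane and raxane present → corate forms (R3).
raxane, fenane, and corate present → eldide forms (R4).
eldide and corate present → nalol forms (R2).
fenane and nalol present → xanol forms (R8).
xanol, corate, and eldide present → morate forms (R6).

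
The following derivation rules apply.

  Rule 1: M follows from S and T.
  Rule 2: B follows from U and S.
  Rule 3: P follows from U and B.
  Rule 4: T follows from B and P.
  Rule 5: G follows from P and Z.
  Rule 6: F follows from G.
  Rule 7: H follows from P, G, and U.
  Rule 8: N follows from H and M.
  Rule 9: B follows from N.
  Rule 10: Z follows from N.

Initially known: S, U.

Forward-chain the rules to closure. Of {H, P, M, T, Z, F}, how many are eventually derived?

From U and S, Rule 2 gives B.
From U and B, Rule 3 gives P.
B and P hold, so T follows (Rule 4).
From S and T, Rule 1 gives M.
H would need P, G, and U (Rule 7), but G is never established.
P: reached.
M: reached.
T: reached.
Z would need N (Rule 10), but N is never established.
F would need G (Rule 6), but G is never established.
Reached: P, M, and T — 3 of the 6.

3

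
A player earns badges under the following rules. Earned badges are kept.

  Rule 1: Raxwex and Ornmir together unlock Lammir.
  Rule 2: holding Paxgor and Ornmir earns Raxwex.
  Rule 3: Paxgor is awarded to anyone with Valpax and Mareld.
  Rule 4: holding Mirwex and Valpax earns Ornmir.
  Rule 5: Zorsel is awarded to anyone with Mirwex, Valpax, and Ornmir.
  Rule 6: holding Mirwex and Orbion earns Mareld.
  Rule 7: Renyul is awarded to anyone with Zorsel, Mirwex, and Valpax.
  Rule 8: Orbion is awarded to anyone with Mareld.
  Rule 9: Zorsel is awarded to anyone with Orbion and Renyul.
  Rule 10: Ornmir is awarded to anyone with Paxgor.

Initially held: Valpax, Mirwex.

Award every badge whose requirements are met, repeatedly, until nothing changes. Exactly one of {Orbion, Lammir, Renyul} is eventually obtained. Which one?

With Mirwex and Valpax, Ornmir is earned (Rule 4).
With Mirwex, Valpax, and Ornmir, Zorsel is earned (Rule 5).
With Zorsel, Mirwex, and Valpax, Renyul is earned (Rule 7).
Orbion would need Mareld (Rule 8), but Mareld is never earned. Lammir would need Raxwex and Ornmir (Rule 1), but Raxwex is never earned.

Renyul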